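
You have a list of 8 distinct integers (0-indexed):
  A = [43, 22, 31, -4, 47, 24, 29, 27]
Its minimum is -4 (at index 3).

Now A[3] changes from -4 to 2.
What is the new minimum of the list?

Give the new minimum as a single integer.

Answer: 2

Derivation:
Old min = -4 (at index 3)
Change: A[3] -4 -> 2
Changed element WAS the min. Need to check: is 2 still <= all others?
  Min of remaining elements: 22
  New min = min(2, 22) = 2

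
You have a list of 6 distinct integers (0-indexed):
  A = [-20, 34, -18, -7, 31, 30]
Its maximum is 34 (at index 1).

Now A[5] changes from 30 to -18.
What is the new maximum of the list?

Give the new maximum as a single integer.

Answer: 34

Derivation:
Old max = 34 (at index 1)
Change: A[5] 30 -> -18
Changed element was NOT the old max.
  New max = max(old_max, new_val) = max(34, -18) = 34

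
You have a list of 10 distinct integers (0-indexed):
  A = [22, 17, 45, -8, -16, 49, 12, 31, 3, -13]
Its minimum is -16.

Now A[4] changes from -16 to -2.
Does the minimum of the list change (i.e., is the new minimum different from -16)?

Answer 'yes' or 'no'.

Answer: yes

Derivation:
Old min = -16
Change: A[4] -16 -> -2
Changed element was the min; new min must be rechecked.
New min = -13; changed? yes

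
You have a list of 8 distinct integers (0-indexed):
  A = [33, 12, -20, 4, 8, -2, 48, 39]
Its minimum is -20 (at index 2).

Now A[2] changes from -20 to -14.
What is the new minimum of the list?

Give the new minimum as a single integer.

Answer: -14

Derivation:
Old min = -20 (at index 2)
Change: A[2] -20 -> -14
Changed element WAS the min. Need to check: is -14 still <= all others?
  Min of remaining elements: -2
  New min = min(-14, -2) = -14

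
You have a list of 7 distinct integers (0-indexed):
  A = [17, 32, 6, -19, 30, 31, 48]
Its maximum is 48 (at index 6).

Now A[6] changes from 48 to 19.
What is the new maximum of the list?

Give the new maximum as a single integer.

Answer: 32

Derivation:
Old max = 48 (at index 6)
Change: A[6] 48 -> 19
Changed element WAS the max -> may need rescan.
  Max of remaining elements: 32
  New max = max(19, 32) = 32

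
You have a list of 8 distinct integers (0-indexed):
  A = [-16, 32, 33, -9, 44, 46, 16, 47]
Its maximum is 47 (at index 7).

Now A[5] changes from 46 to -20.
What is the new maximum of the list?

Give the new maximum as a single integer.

Old max = 47 (at index 7)
Change: A[5] 46 -> -20
Changed element was NOT the old max.
  New max = max(old_max, new_val) = max(47, -20) = 47

Answer: 47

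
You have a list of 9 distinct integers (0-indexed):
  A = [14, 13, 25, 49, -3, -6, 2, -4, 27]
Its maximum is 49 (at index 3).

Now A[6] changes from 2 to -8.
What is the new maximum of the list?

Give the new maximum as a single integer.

Old max = 49 (at index 3)
Change: A[6] 2 -> -8
Changed element was NOT the old max.
  New max = max(old_max, new_val) = max(49, -8) = 49

Answer: 49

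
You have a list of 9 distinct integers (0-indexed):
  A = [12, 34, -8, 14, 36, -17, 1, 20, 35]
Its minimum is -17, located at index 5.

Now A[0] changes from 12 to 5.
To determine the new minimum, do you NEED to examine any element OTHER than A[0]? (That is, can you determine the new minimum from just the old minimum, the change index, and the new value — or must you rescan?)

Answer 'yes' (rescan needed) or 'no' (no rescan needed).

Answer: no

Derivation:
Old min = -17 at index 5
Change at index 0: 12 -> 5
Index 0 was NOT the min. New min = min(-17, 5). No rescan of other elements needed.
Needs rescan: no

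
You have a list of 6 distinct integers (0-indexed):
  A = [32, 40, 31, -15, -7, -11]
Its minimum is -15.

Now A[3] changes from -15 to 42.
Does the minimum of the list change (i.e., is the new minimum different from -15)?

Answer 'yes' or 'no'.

Answer: yes

Derivation:
Old min = -15
Change: A[3] -15 -> 42
Changed element was the min; new min must be rechecked.
New min = -11; changed? yes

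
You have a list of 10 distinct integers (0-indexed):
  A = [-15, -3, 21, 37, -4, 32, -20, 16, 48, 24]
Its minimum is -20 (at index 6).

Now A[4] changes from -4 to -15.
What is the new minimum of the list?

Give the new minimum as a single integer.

Old min = -20 (at index 6)
Change: A[4] -4 -> -15
Changed element was NOT the old min.
  New min = min(old_min, new_val) = min(-20, -15) = -20

Answer: -20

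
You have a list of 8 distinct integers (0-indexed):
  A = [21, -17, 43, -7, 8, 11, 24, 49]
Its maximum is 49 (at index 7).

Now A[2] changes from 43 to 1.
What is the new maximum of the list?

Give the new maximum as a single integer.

Old max = 49 (at index 7)
Change: A[2] 43 -> 1
Changed element was NOT the old max.
  New max = max(old_max, new_val) = max(49, 1) = 49

Answer: 49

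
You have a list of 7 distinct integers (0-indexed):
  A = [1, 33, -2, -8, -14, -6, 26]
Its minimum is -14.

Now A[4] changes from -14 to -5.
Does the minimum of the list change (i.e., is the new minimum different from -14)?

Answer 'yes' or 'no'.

Answer: yes

Derivation:
Old min = -14
Change: A[4] -14 -> -5
Changed element was the min; new min must be rechecked.
New min = -8; changed? yes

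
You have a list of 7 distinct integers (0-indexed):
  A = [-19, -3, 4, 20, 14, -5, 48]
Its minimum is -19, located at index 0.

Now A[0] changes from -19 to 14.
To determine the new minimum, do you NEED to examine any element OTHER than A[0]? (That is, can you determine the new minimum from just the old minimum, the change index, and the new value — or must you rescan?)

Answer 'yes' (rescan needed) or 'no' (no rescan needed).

Old min = -19 at index 0
Change at index 0: -19 -> 14
Index 0 WAS the min and new value 14 > old min -19. Must rescan other elements to find the new min.
Needs rescan: yes

Answer: yes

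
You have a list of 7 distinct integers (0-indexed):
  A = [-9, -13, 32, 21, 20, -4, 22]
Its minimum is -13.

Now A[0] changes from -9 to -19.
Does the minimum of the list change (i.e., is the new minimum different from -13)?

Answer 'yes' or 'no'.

Answer: yes

Derivation:
Old min = -13
Change: A[0] -9 -> -19
Changed element was NOT the min; min changes only if -19 < -13.
New min = -19; changed? yes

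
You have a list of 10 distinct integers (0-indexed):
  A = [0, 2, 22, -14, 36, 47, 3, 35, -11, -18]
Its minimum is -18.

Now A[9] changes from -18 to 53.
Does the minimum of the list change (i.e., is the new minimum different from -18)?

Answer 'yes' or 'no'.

Old min = -18
Change: A[9] -18 -> 53
Changed element was the min; new min must be rechecked.
New min = -14; changed? yes

Answer: yes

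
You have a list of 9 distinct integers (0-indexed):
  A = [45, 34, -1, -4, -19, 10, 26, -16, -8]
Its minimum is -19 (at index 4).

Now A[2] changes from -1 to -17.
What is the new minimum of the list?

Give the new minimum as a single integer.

Answer: -19

Derivation:
Old min = -19 (at index 4)
Change: A[2] -1 -> -17
Changed element was NOT the old min.
  New min = min(old_min, new_val) = min(-19, -17) = -19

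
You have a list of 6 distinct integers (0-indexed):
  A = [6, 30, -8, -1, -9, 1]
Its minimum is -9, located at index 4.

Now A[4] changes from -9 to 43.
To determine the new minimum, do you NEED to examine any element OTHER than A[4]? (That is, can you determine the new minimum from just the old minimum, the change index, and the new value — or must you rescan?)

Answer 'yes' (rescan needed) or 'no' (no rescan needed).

Old min = -9 at index 4
Change at index 4: -9 -> 43
Index 4 WAS the min and new value 43 > old min -9. Must rescan other elements to find the new min.
Needs rescan: yes

Answer: yes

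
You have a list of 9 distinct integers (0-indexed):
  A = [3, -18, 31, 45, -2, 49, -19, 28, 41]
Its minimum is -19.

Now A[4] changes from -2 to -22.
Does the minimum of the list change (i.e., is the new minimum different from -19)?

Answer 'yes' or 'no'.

Old min = -19
Change: A[4] -2 -> -22
Changed element was NOT the min; min changes only if -22 < -19.
New min = -22; changed? yes

Answer: yes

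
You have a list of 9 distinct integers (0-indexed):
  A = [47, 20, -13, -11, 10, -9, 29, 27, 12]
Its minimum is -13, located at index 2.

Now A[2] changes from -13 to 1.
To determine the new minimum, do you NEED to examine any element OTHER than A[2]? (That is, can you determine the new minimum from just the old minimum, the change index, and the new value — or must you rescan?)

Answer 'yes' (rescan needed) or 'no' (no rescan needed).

Answer: yes

Derivation:
Old min = -13 at index 2
Change at index 2: -13 -> 1
Index 2 WAS the min and new value 1 > old min -13. Must rescan other elements to find the new min.
Needs rescan: yes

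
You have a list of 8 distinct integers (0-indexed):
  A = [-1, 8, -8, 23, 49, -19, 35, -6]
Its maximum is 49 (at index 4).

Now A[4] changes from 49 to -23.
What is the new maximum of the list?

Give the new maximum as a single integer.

Old max = 49 (at index 4)
Change: A[4] 49 -> -23
Changed element WAS the max -> may need rescan.
  Max of remaining elements: 35
  New max = max(-23, 35) = 35

Answer: 35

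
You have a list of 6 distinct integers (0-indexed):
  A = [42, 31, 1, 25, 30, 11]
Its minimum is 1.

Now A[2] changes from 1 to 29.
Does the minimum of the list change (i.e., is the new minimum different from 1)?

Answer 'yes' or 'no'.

Answer: yes

Derivation:
Old min = 1
Change: A[2] 1 -> 29
Changed element was the min; new min must be rechecked.
New min = 11; changed? yes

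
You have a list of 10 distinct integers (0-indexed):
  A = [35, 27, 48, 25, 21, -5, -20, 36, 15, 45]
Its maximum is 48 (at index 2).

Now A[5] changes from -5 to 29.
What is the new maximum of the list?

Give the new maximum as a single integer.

Answer: 48

Derivation:
Old max = 48 (at index 2)
Change: A[5] -5 -> 29
Changed element was NOT the old max.
  New max = max(old_max, new_val) = max(48, 29) = 48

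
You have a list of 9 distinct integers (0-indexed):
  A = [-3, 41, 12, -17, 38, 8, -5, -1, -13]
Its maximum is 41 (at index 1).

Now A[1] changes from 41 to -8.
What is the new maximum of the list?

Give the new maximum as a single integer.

Answer: 38

Derivation:
Old max = 41 (at index 1)
Change: A[1] 41 -> -8
Changed element WAS the max -> may need rescan.
  Max of remaining elements: 38
  New max = max(-8, 38) = 38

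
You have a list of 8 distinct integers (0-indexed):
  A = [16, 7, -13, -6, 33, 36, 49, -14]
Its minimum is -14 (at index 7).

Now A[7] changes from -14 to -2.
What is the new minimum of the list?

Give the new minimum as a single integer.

Answer: -13

Derivation:
Old min = -14 (at index 7)
Change: A[7] -14 -> -2
Changed element WAS the min. Need to check: is -2 still <= all others?
  Min of remaining elements: -13
  New min = min(-2, -13) = -13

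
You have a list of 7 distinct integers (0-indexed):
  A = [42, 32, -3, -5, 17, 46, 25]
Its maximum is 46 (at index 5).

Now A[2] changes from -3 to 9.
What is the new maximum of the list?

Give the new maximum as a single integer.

Old max = 46 (at index 5)
Change: A[2] -3 -> 9
Changed element was NOT the old max.
  New max = max(old_max, new_val) = max(46, 9) = 46

Answer: 46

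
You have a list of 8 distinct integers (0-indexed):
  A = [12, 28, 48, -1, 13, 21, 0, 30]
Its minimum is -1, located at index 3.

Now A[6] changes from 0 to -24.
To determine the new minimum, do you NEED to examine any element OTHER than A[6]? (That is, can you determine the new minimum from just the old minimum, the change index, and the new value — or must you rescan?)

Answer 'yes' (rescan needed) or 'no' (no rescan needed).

Old min = -1 at index 3
Change at index 6: 0 -> -24
Index 6 was NOT the min. New min = min(-1, -24). No rescan of other elements needed.
Needs rescan: no

Answer: no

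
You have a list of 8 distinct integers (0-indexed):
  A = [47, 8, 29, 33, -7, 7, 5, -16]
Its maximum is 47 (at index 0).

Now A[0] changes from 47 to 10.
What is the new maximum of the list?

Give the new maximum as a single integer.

Answer: 33

Derivation:
Old max = 47 (at index 0)
Change: A[0] 47 -> 10
Changed element WAS the max -> may need rescan.
  Max of remaining elements: 33
  New max = max(10, 33) = 33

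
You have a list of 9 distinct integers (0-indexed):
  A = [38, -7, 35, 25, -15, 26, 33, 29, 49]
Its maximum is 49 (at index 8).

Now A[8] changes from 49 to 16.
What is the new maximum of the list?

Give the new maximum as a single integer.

Answer: 38

Derivation:
Old max = 49 (at index 8)
Change: A[8] 49 -> 16
Changed element WAS the max -> may need rescan.
  Max of remaining elements: 38
  New max = max(16, 38) = 38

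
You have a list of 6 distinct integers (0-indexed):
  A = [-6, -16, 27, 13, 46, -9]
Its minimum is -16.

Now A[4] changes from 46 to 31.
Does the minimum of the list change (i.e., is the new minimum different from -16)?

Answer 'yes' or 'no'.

Old min = -16
Change: A[4] 46 -> 31
Changed element was NOT the min; min changes only if 31 < -16.
New min = -16; changed? no

Answer: no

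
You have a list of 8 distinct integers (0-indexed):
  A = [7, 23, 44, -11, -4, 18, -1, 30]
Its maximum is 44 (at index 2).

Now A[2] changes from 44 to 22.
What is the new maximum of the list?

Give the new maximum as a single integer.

Answer: 30

Derivation:
Old max = 44 (at index 2)
Change: A[2] 44 -> 22
Changed element WAS the max -> may need rescan.
  Max of remaining elements: 30
  New max = max(22, 30) = 30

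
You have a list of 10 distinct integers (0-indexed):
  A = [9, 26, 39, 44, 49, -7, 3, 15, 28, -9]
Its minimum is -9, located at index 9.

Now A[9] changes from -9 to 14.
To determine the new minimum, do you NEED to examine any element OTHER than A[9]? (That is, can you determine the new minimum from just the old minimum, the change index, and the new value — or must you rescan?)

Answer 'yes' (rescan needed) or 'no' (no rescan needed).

Old min = -9 at index 9
Change at index 9: -9 -> 14
Index 9 WAS the min and new value 14 > old min -9. Must rescan other elements to find the new min.
Needs rescan: yes

Answer: yes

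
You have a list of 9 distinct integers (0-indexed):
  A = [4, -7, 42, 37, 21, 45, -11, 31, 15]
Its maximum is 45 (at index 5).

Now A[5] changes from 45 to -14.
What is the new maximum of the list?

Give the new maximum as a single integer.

Old max = 45 (at index 5)
Change: A[5] 45 -> -14
Changed element WAS the max -> may need rescan.
  Max of remaining elements: 42
  New max = max(-14, 42) = 42

Answer: 42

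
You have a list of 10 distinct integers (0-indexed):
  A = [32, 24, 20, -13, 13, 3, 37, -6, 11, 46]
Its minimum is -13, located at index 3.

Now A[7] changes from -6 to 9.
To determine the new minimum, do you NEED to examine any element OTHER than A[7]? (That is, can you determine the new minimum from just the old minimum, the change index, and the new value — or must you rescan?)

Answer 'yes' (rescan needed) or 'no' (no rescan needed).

Answer: no

Derivation:
Old min = -13 at index 3
Change at index 7: -6 -> 9
Index 7 was NOT the min. New min = min(-13, 9). No rescan of other elements needed.
Needs rescan: no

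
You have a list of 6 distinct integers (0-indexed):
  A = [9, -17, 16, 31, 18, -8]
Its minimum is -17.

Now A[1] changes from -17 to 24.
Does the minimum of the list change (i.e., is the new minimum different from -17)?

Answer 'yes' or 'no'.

Answer: yes

Derivation:
Old min = -17
Change: A[1] -17 -> 24
Changed element was the min; new min must be rechecked.
New min = -8; changed? yes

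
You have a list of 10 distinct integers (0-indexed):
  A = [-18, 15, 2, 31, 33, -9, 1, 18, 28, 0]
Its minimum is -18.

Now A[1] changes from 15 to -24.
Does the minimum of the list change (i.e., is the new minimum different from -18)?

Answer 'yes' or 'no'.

Answer: yes

Derivation:
Old min = -18
Change: A[1] 15 -> -24
Changed element was NOT the min; min changes only if -24 < -18.
New min = -24; changed? yes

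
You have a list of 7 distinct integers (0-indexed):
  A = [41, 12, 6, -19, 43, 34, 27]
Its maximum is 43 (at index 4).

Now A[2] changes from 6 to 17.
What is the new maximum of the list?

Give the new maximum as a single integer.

Old max = 43 (at index 4)
Change: A[2] 6 -> 17
Changed element was NOT the old max.
  New max = max(old_max, new_val) = max(43, 17) = 43

Answer: 43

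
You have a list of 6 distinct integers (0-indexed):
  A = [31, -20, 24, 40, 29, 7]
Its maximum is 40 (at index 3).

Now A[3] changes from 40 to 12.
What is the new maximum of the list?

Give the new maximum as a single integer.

Old max = 40 (at index 3)
Change: A[3] 40 -> 12
Changed element WAS the max -> may need rescan.
  Max of remaining elements: 31
  New max = max(12, 31) = 31

Answer: 31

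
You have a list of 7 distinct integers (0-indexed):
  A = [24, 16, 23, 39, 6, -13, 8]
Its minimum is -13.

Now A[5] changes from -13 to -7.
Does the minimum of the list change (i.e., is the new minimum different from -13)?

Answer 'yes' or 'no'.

Answer: yes

Derivation:
Old min = -13
Change: A[5] -13 -> -7
Changed element was the min; new min must be rechecked.
New min = -7; changed? yes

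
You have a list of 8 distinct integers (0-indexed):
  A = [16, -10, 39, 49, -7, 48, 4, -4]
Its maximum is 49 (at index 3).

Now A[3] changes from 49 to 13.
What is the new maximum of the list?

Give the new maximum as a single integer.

Old max = 49 (at index 3)
Change: A[3] 49 -> 13
Changed element WAS the max -> may need rescan.
  Max of remaining elements: 48
  New max = max(13, 48) = 48

Answer: 48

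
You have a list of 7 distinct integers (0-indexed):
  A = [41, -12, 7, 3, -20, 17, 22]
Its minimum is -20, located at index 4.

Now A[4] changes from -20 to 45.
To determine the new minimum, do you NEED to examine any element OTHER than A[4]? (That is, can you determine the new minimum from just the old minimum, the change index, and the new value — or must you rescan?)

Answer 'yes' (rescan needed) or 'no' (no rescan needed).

Old min = -20 at index 4
Change at index 4: -20 -> 45
Index 4 WAS the min and new value 45 > old min -20. Must rescan other elements to find the new min.
Needs rescan: yes

Answer: yes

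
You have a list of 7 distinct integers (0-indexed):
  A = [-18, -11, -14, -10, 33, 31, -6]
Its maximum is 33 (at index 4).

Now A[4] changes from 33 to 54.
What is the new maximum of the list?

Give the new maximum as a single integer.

Old max = 33 (at index 4)
Change: A[4] 33 -> 54
Changed element WAS the max -> may need rescan.
  Max of remaining elements: 31
  New max = max(54, 31) = 54

Answer: 54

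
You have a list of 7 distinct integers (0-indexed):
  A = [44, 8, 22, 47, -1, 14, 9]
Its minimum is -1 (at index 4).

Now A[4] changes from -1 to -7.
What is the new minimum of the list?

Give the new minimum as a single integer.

Old min = -1 (at index 4)
Change: A[4] -1 -> -7
Changed element WAS the min. Need to check: is -7 still <= all others?
  Min of remaining elements: 8
  New min = min(-7, 8) = -7

Answer: -7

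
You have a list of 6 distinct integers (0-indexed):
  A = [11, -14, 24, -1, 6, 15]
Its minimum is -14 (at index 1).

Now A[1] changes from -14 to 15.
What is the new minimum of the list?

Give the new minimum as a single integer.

Answer: -1

Derivation:
Old min = -14 (at index 1)
Change: A[1] -14 -> 15
Changed element WAS the min. Need to check: is 15 still <= all others?
  Min of remaining elements: -1
  New min = min(15, -1) = -1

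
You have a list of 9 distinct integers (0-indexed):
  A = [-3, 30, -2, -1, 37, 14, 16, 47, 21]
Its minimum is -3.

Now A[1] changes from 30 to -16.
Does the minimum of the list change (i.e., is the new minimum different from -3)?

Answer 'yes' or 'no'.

Answer: yes

Derivation:
Old min = -3
Change: A[1] 30 -> -16
Changed element was NOT the min; min changes only if -16 < -3.
New min = -16; changed? yes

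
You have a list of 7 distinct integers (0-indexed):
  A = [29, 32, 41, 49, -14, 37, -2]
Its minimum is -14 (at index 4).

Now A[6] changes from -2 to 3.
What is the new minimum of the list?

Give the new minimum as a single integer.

Answer: -14

Derivation:
Old min = -14 (at index 4)
Change: A[6] -2 -> 3
Changed element was NOT the old min.
  New min = min(old_min, new_val) = min(-14, 3) = -14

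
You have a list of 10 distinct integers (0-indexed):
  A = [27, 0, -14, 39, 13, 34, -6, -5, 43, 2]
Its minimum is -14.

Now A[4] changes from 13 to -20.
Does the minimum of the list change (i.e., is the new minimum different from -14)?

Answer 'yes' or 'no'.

Old min = -14
Change: A[4] 13 -> -20
Changed element was NOT the min; min changes only if -20 < -14.
New min = -20; changed? yes

Answer: yes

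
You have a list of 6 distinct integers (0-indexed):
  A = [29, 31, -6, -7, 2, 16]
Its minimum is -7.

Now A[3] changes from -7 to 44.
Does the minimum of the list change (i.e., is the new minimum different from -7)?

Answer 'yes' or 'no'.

Answer: yes

Derivation:
Old min = -7
Change: A[3] -7 -> 44
Changed element was the min; new min must be rechecked.
New min = -6; changed? yes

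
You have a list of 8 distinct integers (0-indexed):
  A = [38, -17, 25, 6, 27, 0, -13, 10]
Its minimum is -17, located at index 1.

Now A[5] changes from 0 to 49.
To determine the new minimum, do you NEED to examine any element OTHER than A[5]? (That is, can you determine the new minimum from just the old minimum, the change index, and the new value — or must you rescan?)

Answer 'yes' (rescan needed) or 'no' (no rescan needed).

Old min = -17 at index 1
Change at index 5: 0 -> 49
Index 5 was NOT the min. New min = min(-17, 49). No rescan of other elements needed.
Needs rescan: no

Answer: no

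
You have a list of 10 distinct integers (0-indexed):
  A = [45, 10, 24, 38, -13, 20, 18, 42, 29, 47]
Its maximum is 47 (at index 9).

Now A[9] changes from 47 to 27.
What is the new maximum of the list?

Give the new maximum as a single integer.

Answer: 45

Derivation:
Old max = 47 (at index 9)
Change: A[9] 47 -> 27
Changed element WAS the max -> may need rescan.
  Max of remaining elements: 45
  New max = max(27, 45) = 45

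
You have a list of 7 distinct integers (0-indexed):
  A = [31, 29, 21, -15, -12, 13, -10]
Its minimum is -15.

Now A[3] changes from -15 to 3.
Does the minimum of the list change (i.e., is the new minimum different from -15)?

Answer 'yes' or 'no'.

Answer: yes

Derivation:
Old min = -15
Change: A[3] -15 -> 3
Changed element was the min; new min must be rechecked.
New min = -12; changed? yes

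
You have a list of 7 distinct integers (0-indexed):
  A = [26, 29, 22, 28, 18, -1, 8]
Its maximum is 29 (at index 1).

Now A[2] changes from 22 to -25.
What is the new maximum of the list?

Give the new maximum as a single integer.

Old max = 29 (at index 1)
Change: A[2] 22 -> -25
Changed element was NOT the old max.
  New max = max(old_max, new_val) = max(29, -25) = 29

Answer: 29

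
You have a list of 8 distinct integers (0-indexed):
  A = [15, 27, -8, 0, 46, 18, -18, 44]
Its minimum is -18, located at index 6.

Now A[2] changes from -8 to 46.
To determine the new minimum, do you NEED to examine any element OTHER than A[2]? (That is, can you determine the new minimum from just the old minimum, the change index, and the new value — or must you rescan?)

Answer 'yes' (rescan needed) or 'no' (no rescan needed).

Answer: no

Derivation:
Old min = -18 at index 6
Change at index 2: -8 -> 46
Index 2 was NOT the min. New min = min(-18, 46). No rescan of other elements needed.
Needs rescan: no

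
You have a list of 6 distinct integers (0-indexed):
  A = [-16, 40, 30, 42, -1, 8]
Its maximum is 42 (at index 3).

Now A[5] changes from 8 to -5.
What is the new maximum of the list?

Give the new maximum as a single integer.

Answer: 42

Derivation:
Old max = 42 (at index 3)
Change: A[5] 8 -> -5
Changed element was NOT the old max.
  New max = max(old_max, new_val) = max(42, -5) = 42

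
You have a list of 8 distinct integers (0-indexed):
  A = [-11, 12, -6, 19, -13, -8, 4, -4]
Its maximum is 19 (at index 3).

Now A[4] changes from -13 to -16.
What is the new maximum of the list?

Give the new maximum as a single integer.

Answer: 19

Derivation:
Old max = 19 (at index 3)
Change: A[4] -13 -> -16
Changed element was NOT the old max.
  New max = max(old_max, new_val) = max(19, -16) = 19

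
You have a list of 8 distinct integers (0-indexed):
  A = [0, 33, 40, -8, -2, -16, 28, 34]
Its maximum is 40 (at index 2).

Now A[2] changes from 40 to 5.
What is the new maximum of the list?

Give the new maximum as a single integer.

Old max = 40 (at index 2)
Change: A[2] 40 -> 5
Changed element WAS the max -> may need rescan.
  Max of remaining elements: 34
  New max = max(5, 34) = 34

Answer: 34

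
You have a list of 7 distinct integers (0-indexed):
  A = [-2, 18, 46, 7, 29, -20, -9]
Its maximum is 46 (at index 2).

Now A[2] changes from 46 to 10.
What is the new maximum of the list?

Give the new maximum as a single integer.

Old max = 46 (at index 2)
Change: A[2] 46 -> 10
Changed element WAS the max -> may need rescan.
  Max of remaining elements: 29
  New max = max(10, 29) = 29

Answer: 29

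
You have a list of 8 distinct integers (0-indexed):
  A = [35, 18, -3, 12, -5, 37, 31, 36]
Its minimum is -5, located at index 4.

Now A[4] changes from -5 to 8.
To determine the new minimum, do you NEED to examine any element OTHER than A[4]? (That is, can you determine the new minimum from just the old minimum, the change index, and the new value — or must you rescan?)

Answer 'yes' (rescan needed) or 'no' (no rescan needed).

Answer: yes

Derivation:
Old min = -5 at index 4
Change at index 4: -5 -> 8
Index 4 WAS the min and new value 8 > old min -5. Must rescan other elements to find the new min.
Needs rescan: yes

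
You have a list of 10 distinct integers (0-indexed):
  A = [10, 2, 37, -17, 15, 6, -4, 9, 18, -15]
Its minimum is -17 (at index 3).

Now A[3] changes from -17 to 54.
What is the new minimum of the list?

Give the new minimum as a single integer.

Old min = -17 (at index 3)
Change: A[3] -17 -> 54
Changed element WAS the min. Need to check: is 54 still <= all others?
  Min of remaining elements: -15
  New min = min(54, -15) = -15

Answer: -15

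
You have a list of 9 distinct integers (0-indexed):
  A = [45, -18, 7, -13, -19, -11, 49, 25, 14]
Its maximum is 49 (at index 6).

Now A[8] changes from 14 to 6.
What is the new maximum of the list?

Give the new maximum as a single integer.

Answer: 49

Derivation:
Old max = 49 (at index 6)
Change: A[8] 14 -> 6
Changed element was NOT the old max.
  New max = max(old_max, new_val) = max(49, 6) = 49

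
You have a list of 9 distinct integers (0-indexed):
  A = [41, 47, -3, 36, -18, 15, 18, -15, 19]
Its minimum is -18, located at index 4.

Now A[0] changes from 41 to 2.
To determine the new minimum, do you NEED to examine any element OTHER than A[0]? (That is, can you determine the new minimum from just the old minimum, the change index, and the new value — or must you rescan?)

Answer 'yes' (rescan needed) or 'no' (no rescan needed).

Old min = -18 at index 4
Change at index 0: 41 -> 2
Index 0 was NOT the min. New min = min(-18, 2). No rescan of other elements needed.
Needs rescan: no

Answer: no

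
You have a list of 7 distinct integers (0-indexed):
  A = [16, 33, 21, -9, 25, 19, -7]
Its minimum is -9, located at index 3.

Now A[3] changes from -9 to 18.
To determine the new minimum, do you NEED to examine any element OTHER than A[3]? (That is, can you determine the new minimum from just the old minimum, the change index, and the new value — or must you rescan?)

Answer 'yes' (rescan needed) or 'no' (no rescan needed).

Old min = -9 at index 3
Change at index 3: -9 -> 18
Index 3 WAS the min and new value 18 > old min -9. Must rescan other elements to find the new min.
Needs rescan: yes

Answer: yes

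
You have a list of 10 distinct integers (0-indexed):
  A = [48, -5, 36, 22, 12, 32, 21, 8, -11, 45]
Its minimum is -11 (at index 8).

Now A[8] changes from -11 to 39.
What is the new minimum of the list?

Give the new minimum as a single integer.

Old min = -11 (at index 8)
Change: A[8] -11 -> 39
Changed element WAS the min. Need to check: is 39 still <= all others?
  Min of remaining elements: -5
  New min = min(39, -5) = -5

Answer: -5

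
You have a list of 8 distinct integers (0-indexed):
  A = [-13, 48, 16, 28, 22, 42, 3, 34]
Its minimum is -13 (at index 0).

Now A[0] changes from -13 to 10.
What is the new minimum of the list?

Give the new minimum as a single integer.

Answer: 3

Derivation:
Old min = -13 (at index 0)
Change: A[0] -13 -> 10
Changed element WAS the min. Need to check: is 10 still <= all others?
  Min of remaining elements: 3
  New min = min(10, 3) = 3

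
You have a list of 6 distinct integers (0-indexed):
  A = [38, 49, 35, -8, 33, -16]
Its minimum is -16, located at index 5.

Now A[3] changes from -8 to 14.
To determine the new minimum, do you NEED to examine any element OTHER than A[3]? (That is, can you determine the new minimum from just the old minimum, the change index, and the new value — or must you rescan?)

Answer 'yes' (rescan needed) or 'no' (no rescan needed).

Answer: no

Derivation:
Old min = -16 at index 5
Change at index 3: -8 -> 14
Index 3 was NOT the min. New min = min(-16, 14). No rescan of other elements needed.
Needs rescan: no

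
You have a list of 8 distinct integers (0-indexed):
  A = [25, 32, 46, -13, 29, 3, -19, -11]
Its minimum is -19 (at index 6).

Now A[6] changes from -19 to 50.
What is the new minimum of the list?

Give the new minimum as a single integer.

Old min = -19 (at index 6)
Change: A[6] -19 -> 50
Changed element WAS the min. Need to check: is 50 still <= all others?
  Min of remaining elements: -13
  New min = min(50, -13) = -13

Answer: -13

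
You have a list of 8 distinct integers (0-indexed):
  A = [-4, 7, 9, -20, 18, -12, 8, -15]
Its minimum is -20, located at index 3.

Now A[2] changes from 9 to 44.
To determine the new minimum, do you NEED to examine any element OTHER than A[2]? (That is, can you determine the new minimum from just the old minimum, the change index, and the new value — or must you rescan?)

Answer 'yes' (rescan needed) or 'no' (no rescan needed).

Old min = -20 at index 3
Change at index 2: 9 -> 44
Index 2 was NOT the min. New min = min(-20, 44). No rescan of other elements needed.
Needs rescan: no

Answer: no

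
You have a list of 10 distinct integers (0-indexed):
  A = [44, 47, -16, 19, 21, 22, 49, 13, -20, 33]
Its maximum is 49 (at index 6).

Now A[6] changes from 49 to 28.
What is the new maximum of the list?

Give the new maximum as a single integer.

Answer: 47

Derivation:
Old max = 49 (at index 6)
Change: A[6] 49 -> 28
Changed element WAS the max -> may need rescan.
  Max of remaining elements: 47
  New max = max(28, 47) = 47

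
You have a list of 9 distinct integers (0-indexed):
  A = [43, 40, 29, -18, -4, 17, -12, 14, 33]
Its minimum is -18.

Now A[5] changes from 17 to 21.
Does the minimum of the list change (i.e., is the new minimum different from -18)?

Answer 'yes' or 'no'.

Answer: no

Derivation:
Old min = -18
Change: A[5] 17 -> 21
Changed element was NOT the min; min changes only if 21 < -18.
New min = -18; changed? no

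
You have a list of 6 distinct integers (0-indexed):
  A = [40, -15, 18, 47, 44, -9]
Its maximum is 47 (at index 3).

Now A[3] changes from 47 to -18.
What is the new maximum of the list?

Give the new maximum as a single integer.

Answer: 44

Derivation:
Old max = 47 (at index 3)
Change: A[3] 47 -> -18
Changed element WAS the max -> may need rescan.
  Max of remaining elements: 44
  New max = max(-18, 44) = 44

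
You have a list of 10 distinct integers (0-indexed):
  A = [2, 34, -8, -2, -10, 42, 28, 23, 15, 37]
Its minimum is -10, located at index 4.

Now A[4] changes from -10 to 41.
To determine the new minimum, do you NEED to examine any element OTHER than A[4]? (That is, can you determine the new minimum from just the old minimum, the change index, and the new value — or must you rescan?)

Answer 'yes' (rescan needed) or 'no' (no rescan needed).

Answer: yes

Derivation:
Old min = -10 at index 4
Change at index 4: -10 -> 41
Index 4 WAS the min and new value 41 > old min -10. Must rescan other elements to find the new min.
Needs rescan: yes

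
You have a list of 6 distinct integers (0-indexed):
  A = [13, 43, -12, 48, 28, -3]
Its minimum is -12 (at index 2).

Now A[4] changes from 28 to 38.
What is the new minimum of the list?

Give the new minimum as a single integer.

Old min = -12 (at index 2)
Change: A[4] 28 -> 38
Changed element was NOT the old min.
  New min = min(old_min, new_val) = min(-12, 38) = -12

Answer: -12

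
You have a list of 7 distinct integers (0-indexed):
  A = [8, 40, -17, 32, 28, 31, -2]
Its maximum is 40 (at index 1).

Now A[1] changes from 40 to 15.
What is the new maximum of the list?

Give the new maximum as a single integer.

Answer: 32

Derivation:
Old max = 40 (at index 1)
Change: A[1] 40 -> 15
Changed element WAS the max -> may need rescan.
  Max of remaining elements: 32
  New max = max(15, 32) = 32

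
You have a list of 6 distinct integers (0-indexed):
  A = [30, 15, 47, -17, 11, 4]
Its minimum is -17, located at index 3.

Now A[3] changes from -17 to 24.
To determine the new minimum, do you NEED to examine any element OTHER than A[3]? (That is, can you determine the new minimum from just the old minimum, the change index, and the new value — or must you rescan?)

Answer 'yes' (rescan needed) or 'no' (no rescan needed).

Answer: yes

Derivation:
Old min = -17 at index 3
Change at index 3: -17 -> 24
Index 3 WAS the min and new value 24 > old min -17. Must rescan other elements to find the new min.
Needs rescan: yes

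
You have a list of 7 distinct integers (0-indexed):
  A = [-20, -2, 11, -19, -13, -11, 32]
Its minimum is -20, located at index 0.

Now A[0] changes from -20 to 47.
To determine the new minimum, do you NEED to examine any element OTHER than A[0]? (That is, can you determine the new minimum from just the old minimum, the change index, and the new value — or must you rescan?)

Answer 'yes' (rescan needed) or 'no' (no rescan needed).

Answer: yes

Derivation:
Old min = -20 at index 0
Change at index 0: -20 -> 47
Index 0 WAS the min and new value 47 > old min -20. Must rescan other elements to find the new min.
Needs rescan: yes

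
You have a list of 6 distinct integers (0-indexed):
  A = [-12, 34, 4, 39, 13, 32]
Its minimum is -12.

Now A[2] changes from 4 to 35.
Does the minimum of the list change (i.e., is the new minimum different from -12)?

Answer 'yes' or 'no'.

Old min = -12
Change: A[2] 4 -> 35
Changed element was NOT the min; min changes only if 35 < -12.
New min = -12; changed? no

Answer: no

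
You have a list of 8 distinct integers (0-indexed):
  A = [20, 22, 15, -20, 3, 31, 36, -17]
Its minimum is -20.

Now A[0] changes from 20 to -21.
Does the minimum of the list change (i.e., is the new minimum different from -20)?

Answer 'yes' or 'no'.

Old min = -20
Change: A[0] 20 -> -21
Changed element was NOT the min; min changes only if -21 < -20.
New min = -21; changed? yes

Answer: yes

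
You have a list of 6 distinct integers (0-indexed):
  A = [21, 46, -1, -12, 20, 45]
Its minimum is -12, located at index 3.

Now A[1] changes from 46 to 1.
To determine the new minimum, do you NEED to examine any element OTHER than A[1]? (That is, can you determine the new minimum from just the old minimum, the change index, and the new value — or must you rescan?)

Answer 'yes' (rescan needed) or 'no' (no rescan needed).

Old min = -12 at index 3
Change at index 1: 46 -> 1
Index 1 was NOT the min. New min = min(-12, 1). No rescan of other elements needed.
Needs rescan: no

Answer: no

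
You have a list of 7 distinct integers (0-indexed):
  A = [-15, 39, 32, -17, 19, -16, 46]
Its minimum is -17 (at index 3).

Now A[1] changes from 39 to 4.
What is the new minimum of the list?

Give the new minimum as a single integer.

Answer: -17

Derivation:
Old min = -17 (at index 3)
Change: A[1] 39 -> 4
Changed element was NOT the old min.
  New min = min(old_min, new_val) = min(-17, 4) = -17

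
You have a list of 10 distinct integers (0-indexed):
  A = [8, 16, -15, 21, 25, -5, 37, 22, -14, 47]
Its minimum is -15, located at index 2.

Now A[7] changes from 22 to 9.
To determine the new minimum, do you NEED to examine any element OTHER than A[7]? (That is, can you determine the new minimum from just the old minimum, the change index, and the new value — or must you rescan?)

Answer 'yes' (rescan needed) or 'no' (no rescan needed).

Old min = -15 at index 2
Change at index 7: 22 -> 9
Index 7 was NOT the min. New min = min(-15, 9). No rescan of other elements needed.
Needs rescan: no

Answer: no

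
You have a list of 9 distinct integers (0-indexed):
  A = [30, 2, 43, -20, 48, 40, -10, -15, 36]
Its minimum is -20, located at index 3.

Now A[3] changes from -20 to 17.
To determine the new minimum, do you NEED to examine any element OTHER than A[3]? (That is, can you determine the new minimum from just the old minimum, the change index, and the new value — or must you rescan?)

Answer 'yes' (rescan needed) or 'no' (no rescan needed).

Old min = -20 at index 3
Change at index 3: -20 -> 17
Index 3 WAS the min and new value 17 > old min -20. Must rescan other elements to find the new min.
Needs rescan: yes

Answer: yes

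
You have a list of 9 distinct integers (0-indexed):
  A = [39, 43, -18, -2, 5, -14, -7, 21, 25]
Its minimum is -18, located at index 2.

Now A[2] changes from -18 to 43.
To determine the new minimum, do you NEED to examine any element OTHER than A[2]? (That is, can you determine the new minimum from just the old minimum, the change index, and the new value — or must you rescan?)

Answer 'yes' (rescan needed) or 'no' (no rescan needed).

Answer: yes

Derivation:
Old min = -18 at index 2
Change at index 2: -18 -> 43
Index 2 WAS the min and new value 43 > old min -18. Must rescan other elements to find the new min.
Needs rescan: yes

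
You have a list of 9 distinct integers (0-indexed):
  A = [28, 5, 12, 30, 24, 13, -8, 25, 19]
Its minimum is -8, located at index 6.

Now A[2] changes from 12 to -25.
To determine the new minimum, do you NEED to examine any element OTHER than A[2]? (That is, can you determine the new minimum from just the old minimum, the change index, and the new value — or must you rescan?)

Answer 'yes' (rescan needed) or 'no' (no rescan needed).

Old min = -8 at index 6
Change at index 2: 12 -> -25
Index 2 was NOT the min. New min = min(-8, -25). No rescan of other elements needed.
Needs rescan: no

Answer: no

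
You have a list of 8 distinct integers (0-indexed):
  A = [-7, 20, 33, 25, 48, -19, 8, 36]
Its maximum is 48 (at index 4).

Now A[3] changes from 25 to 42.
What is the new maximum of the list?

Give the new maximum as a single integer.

Answer: 48

Derivation:
Old max = 48 (at index 4)
Change: A[3] 25 -> 42
Changed element was NOT the old max.
  New max = max(old_max, new_val) = max(48, 42) = 48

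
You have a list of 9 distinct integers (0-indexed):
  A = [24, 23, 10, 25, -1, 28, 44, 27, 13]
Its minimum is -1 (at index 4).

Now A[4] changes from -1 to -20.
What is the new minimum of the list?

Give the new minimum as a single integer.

Old min = -1 (at index 4)
Change: A[4] -1 -> -20
Changed element WAS the min. Need to check: is -20 still <= all others?
  Min of remaining elements: 10
  New min = min(-20, 10) = -20

Answer: -20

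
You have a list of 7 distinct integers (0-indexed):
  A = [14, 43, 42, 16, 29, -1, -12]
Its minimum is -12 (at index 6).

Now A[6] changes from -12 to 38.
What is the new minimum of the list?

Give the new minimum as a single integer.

Old min = -12 (at index 6)
Change: A[6] -12 -> 38
Changed element WAS the min. Need to check: is 38 still <= all others?
  Min of remaining elements: -1
  New min = min(38, -1) = -1

Answer: -1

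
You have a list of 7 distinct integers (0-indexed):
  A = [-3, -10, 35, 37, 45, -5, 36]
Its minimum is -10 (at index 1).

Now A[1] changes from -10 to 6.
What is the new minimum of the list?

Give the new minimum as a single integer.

Answer: -5

Derivation:
Old min = -10 (at index 1)
Change: A[1] -10 -> 6
Changed element WAS the min. Need to check: is 6 still <= all others?
  Min of remaining elements: -5
  New min = min(6, -5) = -5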